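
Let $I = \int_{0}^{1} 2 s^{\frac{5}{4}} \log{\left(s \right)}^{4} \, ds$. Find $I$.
$\frac{16384}{19683}$

Consider the simpler parametrised integral
$$J(a) = \int_{0}^{1} 2 s^{a} \, ds = \frac{2}{a + 1}.$$

Differentiating under the integral sign brings down a factor of $\ln s$:
$$\frac{dJ}{da} = \int_{0}^{1} 2 s^{a} \log{\left(s \right)} \, ds = - \frac{2}{\left(a + 1\right)^{2}}.$$

Repeating $4$ times in total — each differentiation brings down another $\ln s$ — gives
$$\frac{d^{4}J}{da^{4}} = \int_{0}^{1} 2 s^{a} \log{\left(s \right)}^{4} \, ds = \frac{48}{\left(a + 1\right)^{5}},$$
and the integrand here is exactly the target integrand, so $I = \frac{48}{\left(a + 1\right)^{5}}$.

Setting $a = \frac{5}{4}$:
$$I = \frac{16384}{19683}.$$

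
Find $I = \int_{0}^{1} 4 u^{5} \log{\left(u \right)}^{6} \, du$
$\frac{5}{486}$

Start from the elementary integral
$$J(a) = \int_{0}^{1} 4 u^{a} \, du = \frac{4}{a + 1}.$$

Differentiating under the integral sign brings down a factor of $\ln u$:
$$\frac{dJ}{da} = \int_{0}^{1} 4 u^{a} \log{\left(u \right)} \, du = - \frac{4}{\left(a + 1\right)^{2}}.$$

Repeating $6$ times in total — each differentiation brings down another $\ln u$ — gives
$$\frac{d^{6}J}{da^{6}} = \int_{0}^{1} 4 u^{a} \log{\left(u \right)}^{6} \, du = \frac{2880}{\left(a + 1\right)^{7}},$$
and the integrand here is exactly the target integrand, so $I = \frac{2880}{\left(a + 1\right)^{7}}$.

Setting $a = 5$:
$$I = \frac{5}{486}.$$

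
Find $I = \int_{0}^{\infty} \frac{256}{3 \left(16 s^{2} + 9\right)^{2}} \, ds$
$\frac{16 \pi}{81}$

Begin with the known result
$$J(a) = \int_{0}^{\infty} \frac{1}{3 \left(a^{2} + s^{2}\right)} \, ds = \frac{\pi}{6 a}.$$

Differentiating under the integral sign with respect to $a$,
$$\frac{dJ}{da} = \int_{0}^{\infty} - \frac{2 a}{3 \left(a^{2} + s^{2}\right)^{2}} \, ds = - \frac{\pi}{6 a^{2}},$$
so $\int_{0}^{\infty} \frac{1}{3 \left(a^{2} + s^{2}\right)^{2}} \, ds = \frac{\pi}{12 a^{3}}$.

Setting $a = \frac{3}{4}$:
$$I = \frac{16 \pi}{81}.$$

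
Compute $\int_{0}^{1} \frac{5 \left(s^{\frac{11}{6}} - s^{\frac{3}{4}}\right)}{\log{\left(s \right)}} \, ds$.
$- \log{\left(\frac{4084101}{45435424} \right)}$

Replace the exponent $\frac{3}{4}$ by a parameter $a$: let $I(a) = \int_{0}^{1} \frac{5 \left(s^{\frac{11}{6}} - s^{a}\right)}{\log{\left(s \right)}} \, ds$.

Since $\dfrac{\partial}{\partial a}\,s^{a} = s^{a} \ln s$, the $\ln s$ in the denominator cancels and
$$\frac{dI}{da} = \int_{0}^{1} -5 s^{a} \, ds = -5 \left[\frac{s^{a+1}}{a+1}\right]_0^1 = - \frac{5}{a + 1}.$$

Integrating with respect to $a$ gives $I(a) = - \log{\left(\frac{7776 \left(a + 1\right)^{5}}{1419857} \right)} + C$.

At $a = \frac{11}{6}$ the integrand is identically $0$, so $I(\frac{11}{6}) = 0$. The closed form gives $0$, hence $C = 0$.

Setting $a = \frac{3}{4}$:
$$I = - \log{\left(\frac{4084101}{45435424} \right)}.$$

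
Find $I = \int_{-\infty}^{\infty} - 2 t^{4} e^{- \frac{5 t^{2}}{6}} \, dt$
$- \frac{54 \sqrt{30} \sqrt{\pi}}{125}$

Begin with the known integral
$$J(a) = \int_{-\infty}^{\infty} - 2 e^{- a t^{2}} \, dt = - \frac{2 \sqrt{\pi}}{\sqrt{a}}.$$

Differentiating under the integral sign brings down a factor of $(-t^2)$:
$$\frac{dJ}{da} = \int_{-\infty}^{\infty} 2 t^{2} e^{- a t^{2}} \, dt = \frac{\sqrt{\pi}}{a^{\frac{3}{2}}}.$$

Repeating twice in total — each differentiation brings down another $(-t^2)$ — gives
$$\frac{d^{2}J}{da^{2}} = \int_{-\infty}^{\infty} - 2 t^{4} e^{- a t^{2}} \, dt = - \frac{3 \sqrt{\pi}}{2 a^{\frac{5}{2}}},$$
and the integrand here is exactly the target integrand, so $I = - \frac{3 \sqrt{\pi}}{2 a^{\frac{5}{2}}}$.

Setting $a = \frac{5}{6}$:
$$I = - \frac{54 \sqrt{30} \sqrt{\pi}}{125}.$$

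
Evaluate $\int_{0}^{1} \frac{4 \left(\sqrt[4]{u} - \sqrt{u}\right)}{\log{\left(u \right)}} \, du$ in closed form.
$- \log{\left(\frac{1296}{625} \right)}$

Consider the one-parameter family: let $I(a) = \int_{0}^{1} \frac{4 \left(\sqrt[4]{u} - u^{a}\right)}{\log{\left(u \right)}} \, du$.

Since $\dfrac{\partial}{\partial a}\,u^{a} = u^{a} \ln u$, the $\ln u$ in the denominator cancels and
$$\frac{dI}{da} = \int_{0}^{1} -4 u^{a} \, du = -4 \left[\frac{u^{a+1}}{a+1}\right]_0^1 = - \frac{4}{a + 1}.$$

Integrating with respect to $a$ gives $I(a) = - \log{\left(\frac{256 \left(a + 1\right)^{4}}{625} \right)} + C$.

At $a = \frac{1}{4}$ the integrand is identically $0$, so $I(\frac{1}{4}) = 0$. The closed form gives $0$, hence $C = 0$.

Setting $a = \frac{1}{2}$:
$$I = - \log{\left(\frac{1296}{625} \right)}.$$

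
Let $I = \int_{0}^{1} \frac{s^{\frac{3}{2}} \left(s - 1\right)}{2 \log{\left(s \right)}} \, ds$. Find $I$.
$- \log{\left(5 \right)} + \frac{\log{\left(35 \right)}}{2}$

Consider the one-parameter family: let $I(a) = \int_{0}^{1} \frac{- s^{\frac{3}{2}} + s^{a}}{2 \log{\left(s \right)}} \, ds$.

Since $\dfrac{\partial}{\partial a}\,s^{a} = s^{a} \ln s$, the $\ln s$ in the denominator cancels and
$$\frac{dI}{da} = \int_{0}^{1} \frac{1}{2} s^{a} \, ds = \frac{1}{2} \left[\frac{s^{a+1}}{a+1}\right]_0^1 = \frac{1}{2 \left(a + 1\right)}.$$

Integrating with respect to $a$ gives $I(a) = \log{\left(\frac{\sqrt{10} \sqrt{a + 1}}{5} \right)} + C$.

At $a = \frac{3}{2}$ the integrand is identically $0$, so $I(\frac{3}{2}) = 0$. The closed form gives $0$, hence $C = 0$.

Setting $a = \frac{5}{2}$:
$$I = - \log{\left(5 \right)} + \frac{\log{\left(35 \right)}}{2}.$$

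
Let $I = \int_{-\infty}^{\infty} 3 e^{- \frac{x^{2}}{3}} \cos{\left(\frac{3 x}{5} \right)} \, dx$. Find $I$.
$\frac{3 \sqrt{3} \sqrt{\pi}}{e^{\frac{27}{100}}}$

Define $I(b) = \int_{-\infty}^{\infty} 3 e^{- \frac{x^{2}}{3}} \cos{\left(b x \right)} \, dx$.

Differentiating under the integral sign,
$$I'(b) = \int_{-\infty}^{\infty} - 3 x e^{- \frac{x^{2}}{3}} \sin{\left(b x \right)} \, dx.$$

Integrate $\int_{-\infty}^{\infty} x \sin(b x)\, e^{- \frac{x^{2}}{3}}\, dx$ by parts with $u = \sin(b x)$ and $dv = x\, e^{- \frac{x^{2}}{3}}\, dx$, giving $v = - \frac{3 e^{- \frac{x^{2}}{3}}}{2}$. The boundary term vanishes and
$$\int_{-\infty}^{\infty} x \sin(b x)\, e^{- \frac{x^{2}}{3}}\, dx = \frac{3 b}{2} \int_{-\infty}^{\infty} \cos(b x)\, e^{- \frac{x^{2}}{3}}\, dx,$$
so $I'(b) = - \frac{3 b}{2}\, I(b)$.

This is a separable first-order ODE; solving with the initial condition $I(0) = \int_{-\infty}^{\infty} 3 e^{- \frac{x^{2}}{3}}\,dx = 3 \sqrt{3} \sqrt{\pi}$ gives
$$I(b) = 3 \sqrt{3} \sqrt{\pi} e^{- \frac{3 b^{2}}{4}}.$$

Setting $b = \frac{3}{5}$:
$$I = \frac{3 \sqrt{3} \sqrt{\pi}}{e^{\frac{27}{100}}}.$$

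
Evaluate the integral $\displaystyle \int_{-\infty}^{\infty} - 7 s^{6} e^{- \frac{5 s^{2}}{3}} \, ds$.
$- \frac{567 \sqrt{15} \sqrt{\pi}}{1000}$

Consider the simpler parametrised integral
$$J(a) = \int_{-\infty}^{\infty} - 7 e^{- a s^{2}} \, ds = - \frac{7 \sqrt{\pi}}{\sqrt{a}}.$$

Differentiating under the integral sign brings down a factor of $(-s^2)$:
$$\frac{dJ}{da} = \int_{-\infty}^{\infty} 7 s^{2} e^{- a s^{2}} \, ds = \frac{7 \sqrt{\pi}}{2 a^{\frac{3}{2}}}.$$

Repeating $3$ times in total — each differentiation brings down another $(-s^2)$ — gives
$$\frac{d^{3}J}{da^{3}} = \int_{-\infty}^{\infty} 7 s^{6} e^{- a s^{2}} \, ds = \frac{105 \sqrt{\pi}}{8 a^{\frac{7}{2}}},$$
and the integrand here is $(-1)^{3}$ times the target integrand, so $I = (-1)^{3}\,\frac{d^{3}J}{da^{3}} = - \frac{105 \sqrt{\pi}}{8 a^{\frac{7}{2}}}$.

Setting $a = \frac{5}{3}$:
$$I = - \frac{567 \sqrt{15} \sqrt{\pi}}{1000}.$$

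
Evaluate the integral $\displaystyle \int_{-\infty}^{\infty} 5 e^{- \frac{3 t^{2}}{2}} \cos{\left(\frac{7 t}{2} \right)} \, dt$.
$\frac{5 \sqrt{6} \sqrt{\pi}}{3 e^{\frac{49}{24}}}$

Define $I(b) = \int_{-\infty}^{\infty} 5 e^{- \frac{3 t^{2}}{2}} \cos{\left(b t \right)} \, dt$.

Differentiating under the integral sign,
$$I'(b) = \int_{-\infty}^{\infty} - 5 t e^{- \frac{3 t^{2}}{2}} \sin{\left(b t \right)} \, dt.$$

Integrate $\int_{-\infty}^{\infty} t \sin(b t)\, e^{- \frac{3 t^{2}}{2}}\, dt$ by parts with $u = \sin(b t)$ and $dv = t\, e^{- \frac{3 t^{2}}{2}}\, dt$, giving $v = - \frac{e^{- \frac{3 t^{2}}{2}}}{3}$. The boundary term vanishes and
$$\int_{-\infty}^{\infty} t \sin(b t)\, e^{- \frac{3 t^{2}}{2}}\, dt = \frac{b}{3} \int_{-\infty}^{\infty} \cos(b t)\, e^{- \frac{3 t^{2}}{2}}\, dt,$$
so $I'(b) = - \frac{b}{3}\, I(b)$.

This is a separable first-order ODE; solving with the initial condition $I(0) = \int_{-\infty}^{\infty} 5 e^{- \frac{3 t^{2}}{2}}\,dt = \frac{5 \sqrt{6} \sqrt{\pi}}{3}$ gives
$$I(b) = \frac{5 \sqrt{6} \sqrt{\pi} e^{- \frac{b^{2}}{6}}}{3}.$$

Setting $b = \frac{7}{2}$:
$$I = \frac{5 \sqrt{6} \sqrt{\pi}}{3 e^{\frac{49}{24}}}.$$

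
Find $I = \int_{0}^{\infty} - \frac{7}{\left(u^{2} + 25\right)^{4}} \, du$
$- \frac{7 \pi}{500000}$

Start from the standard arctangent integral
$$J(a) = \int_{0}^{\infty} - \frac{7}{a^{2} + u^{2}} \, du = - \frac{7 \pi}{2 a}.$$

Differentiating under the integral sign with respect to $a$,
$$\frac{dJ}{da} = \int_{0}^{\infty} \frac{14 a}{\left(a^{2} + u^{2}\right)^{2}} \, du = \frac{7 \pi}{2 a^{2}},$$
so $\int_{0}^{\infty} - \frac{7}{\left(a^{2} + u^{2}\right)^{2}} \, du = - \frac{7 \pi}{4 a^{3}}$.

Repeating — each differentiation of $1/(u^2+a^2)^j$ produces $-2ja/(u^2+a^2)^{j+1}$ — and dividing through by $-2ja$ at each step yields, after $3$ differentiations in total,
$$\int_{0}^{\infty} - \frac{7}{\left(a^{2} + u^{2}\right)^{4}} \, du = - \frac{35 \pi}{32 a^{7}}.$$

Setting $a = 5$:
$$I = - \frac{7 \pi}{500000}.$$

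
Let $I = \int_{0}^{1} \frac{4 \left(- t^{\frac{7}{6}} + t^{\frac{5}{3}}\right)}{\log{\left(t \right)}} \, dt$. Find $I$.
$\log{\left(\frac{65536}{28561} \right)}$

Consider the one-parameter family: let $I(a) = \int_{0}^{1} \frac{4 \left(- t^{\frac{7}{6}} + t^{a}\right)}{\log{\left(t \right)}} \, dt$.

Since $\dfrac{\partial}{\partial a}\,t^{a} = t^{a} \ln t$, the $\ln t$ in the denominator cancels and
$$\frac{dI}{da} = \int_{0}^{1} 4 t^{a} \, dt = 4 \left[\frac{t^{a+1}}{a+1}\right]_0^1 = \frac{4}{a + 1}.$$

Integrating with respect to $a$ gives $I(a) = \log{\left(\frac{1296 \left(a + 1\right)^{4}}{28561} \right)} + C$.

At $a = \frac{7}{6}$ the integrand is identically $0$, so $I(\frac{7}{6}) = 0$. The closed form gives $0$, hence $C = 0$.

Setting $a = \frac{5}{3}$:
$$I = \log{\left(\frac{65536}{28561} \right)}.$$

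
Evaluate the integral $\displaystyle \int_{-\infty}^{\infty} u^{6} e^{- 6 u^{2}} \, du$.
$\frac{5 \sqrt{6} \sqrt{\pi}}{3456}$

Start from the elementary integral
$$J(a) = \int_{-\infty}^{\infty} e^{- a u^{2}} \, du = \frac{\sqrt{\pi}}{\sqrt{a}}.$$

Differentiating under the integral sign brings down a factor of $(-u^2)$:
$$\frac{dJ}{da} = \int_{-\infty}^{\infty} - u^{2} e^{- a u^{2}} \, du = - \frac{\sqrt{\pi}}{2 a^{\frac{3}{2}}}.$$

Repeating $3$ times in total — each differentiation brings down another $(-u^2)$ — gives
$$\frac{d^{3}J}{da^{3}} = \int_{-\infty}^{\infty} - u^{6} e^{- a u^{2}} \, du = - \frac{15 \sqrt{\pi}}{8 a^{\frac{7}{2}}},$$
and the integrand here is $(-1)^{3}$ times the target integrand, so $I = (-1)^{3}\,\frac{d^{3}J}{da^{3}} = \frac{15 \sqrt{\pi}}{8 a^{\frac{7}{2}}}$.

Setting $a = 6$:
$$I = \frac{5 \sqrt{6} \sqrt{\pi}}{3456}.$$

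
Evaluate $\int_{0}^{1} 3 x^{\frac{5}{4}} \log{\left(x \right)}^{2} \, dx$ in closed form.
$\frac{128}{243}$

Begin with the known integral
$$J(a) = \int_{0}^{1} 3 x^{a} \, dx = \frac{3}{a + 1}.$$

Differentiating under the integral sign brings down a factor of $\ln x$:
$$\frac{dJ}{da} = \int_{0}^{1} 3 x^{a} \log{\left(x \right)} \, dx = - \frac{3}{\left(a + 1\right)^{2}}.$$

Repeating twice in total — each differentiation brings down another $\ln x$ — gives
$$\frac{d^{2}J}{da^{2}} = \int_{0}^{1} 3 x^{a} \log{\left(x \right)}^{2} \, dx = \frac{6}{\left(a + 1\right)^{3}},$$
and the integrand here is exactly the target integrand, so $I = \frac{6}{\left(a + 1\right)^{3}}$.

Setting $a = \frac{5}{4}$:
$$I = \frac{128}{243}.$$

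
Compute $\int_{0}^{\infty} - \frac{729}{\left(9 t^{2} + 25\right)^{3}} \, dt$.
$- \frac{729 \pi}{50000}$

Begin with the known result
$$J(a) = \int_{0}^{\infty} - \frac{1}{a^{2} + t^{2}} \, dt = - \frac{\pi}{2 a}.$$

Differentiating under the integral sign with respect to $a$,
$$\frac{dJ}{da} = \int_{0}^{\infty} \frac{2 a}{\left(a^{2} + t^{2}\right)^{2}} \, dt = \frac{\pi}{2 a^{2}},$$
so $\int_{0}^{\infty} - \frac{1}{\left(a^{2} + t^{2}\right)^{2}} \, dt = - \frac{\pi}{4 a^{3}}$.

Repeating — each differentiation of $1/(t^2+a^2)^j$ produces $-2ja/(t^2+a^2)^{j+1}$ — and dividing through by $-2ja$ at each step yields, after $2$ differentiations in total,
$$\int_{0}^{\infty} - \frac{1}{\left(a^{2} + t^{2}\right)^{3}} \, dt = - \frac{3 \pi}{16 a^{5}}.$$

Setting $a = \frac{5}{3}$:
$$I = - \frac{729 \pi}{50000}.$$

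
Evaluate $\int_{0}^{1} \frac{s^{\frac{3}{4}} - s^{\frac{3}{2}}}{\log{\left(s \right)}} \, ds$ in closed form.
$- \log{\left(10 \right)} + \log{\left(7 \right)}$

Introduce a parameter $a$ in the exponent: let $I(a) = \int_{0}^{1} \frac{s^{\frac{3}{4}} - s^{a}}{\log{\left(s \right)}} \, ds$.

Since $\dfrac{\partial}{\partial a}\,s^{a} = s^{a} \ln s$, the $\ln s$ in the denominator cancels and
$$\frac{dI}{da} = \int_{0}^{1} -1 s^{a} \, ds = -1 \left[\frac{s^{a+1}}{a+1}\right]_0^1 = - \frac{1}{a + 1}.$$

Integrating with respect to $a$ gives $I(a) = - \log{\left(\frac{4 a}{7} + \frac{4}{7} \right)} + C$.

At $a = \frac{3}{4}$ the integrand is identically $0$, so $I(\frac{3}{4}) = 0$. The closed form gives $0$, hence $C = 0$.

Setting $a = \frac{3}{2}$:
$$I = - \log{\left(10 \right)} + \log{\left(7 \right)}.$$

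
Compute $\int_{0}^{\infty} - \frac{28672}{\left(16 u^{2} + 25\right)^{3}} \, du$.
$- \frac{1344 \pi}{3125}$

Recall the elementary integral
$$J(a) = \int_{0}^{\infty} - \frac{7}{a^{2} + u^{2}} \, du = - \frac{7 \pi}{2 a}.$$

Differentiating under the integral sign with respect to $a$,
$$\frac{dJ}{da} = \int_{0}^{\infty} \frac{14 a}{\left(a^{2} + u^{2}\right)^{2}} \, du = \frac{7 \pi}{2 a^{2}},$$
so $\int_{0}^{\infty} - \frac{7}{\left(a^{2} + u^{2}\right)^{2}} \, du = - \frac{7 \pi}{4 a^{3}}$.

Repeating — each differentiation of $1/(u^2+a^2)^j$ produces $-2ja/(u^2+a^2)^{j+1}$ — and dividing through by $-2ja$ at each step yields, after $2$ differentiations in total,
$$\int_{0}^{\infty} - \frac{7}{\left(a^{2} + u^{2}\right)^{3}} \, du = - \frac{21 \pi}{16 a^{5}}.$$

Setting $a = \frac{5}{4}$:
$$I = - \frac{1344 \pi}{3125}.$$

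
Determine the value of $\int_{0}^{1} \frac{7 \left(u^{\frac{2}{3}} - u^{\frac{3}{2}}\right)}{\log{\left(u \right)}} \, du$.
$\log{\left(\frac{128}{2187} \right)}$

Introduce a parameter $a$ in the exponent: let $I(a) = \int_{0}^{1} \frac{7 \left(- u^{\frac{3}{2}} + u^{a}\right)}{\log{\left(u \right)}} \, du$.

Since $\dfrac{\partial}{\partial a}\,u^{a} = u^{a} \ln u$, the $\ln u$ in the denominator cancels and
$$\frac{dI}{da} = \int_{0}^{1} 7 u^{a} \, du = 7 \left[\frac{u^{a+1}}{a+1}\right]_0^1 = \frac{7}{a + 1}.$$

Integrating with respect to $a$ gives $I(a) = \log{\left(\frac{128 \left(a + 1\right)^{7}}{78125} \right)} + C$.

At $a = \frac{3}{2}$ the integrand is identically $0$, so $I(\frac{3}{2}) = 0$. The closed form gives $0$, hence $C = 0$.

Setting $a = \frac{2}{3}$:
$$I = \log{\left(\frac{128}{2187} \right)}.$$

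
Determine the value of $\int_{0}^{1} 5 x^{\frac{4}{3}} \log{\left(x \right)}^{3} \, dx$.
$- \frac{2430}{2401}$

Consider the simpler parametrised integral
$$J(a) = \int_{0}^{1} 5 x^{a} \, dx = \frac{5}{a + 1}.$$

Differentiating under the integral sign brings down a factor of $\ln x$:
$$\frac{dJ}{da} = \int_{0}^{1} 5 x^{a} \log{\left(x \right)} \, dx = - \frac{5}{\left(a + 1\right)^{2}}.$$

Repeating $3$ times in total — each differentiation brings down another $\ln x$ — gives
$$\frac{d^{3}J}{da^{3}} = \int_{0}^{1} 5 x^{a} \log{\left(x \right)}^{3} \, dx = - \frac{30}{\left(a + 1\right)^{4}},$$
and the integrand here is exactly the target integrand, so $I = - \frac{30}{\left(a + 1\right)^{4}}$.

Setting $a = \frac{4}{3}$:
$$I = - \frac{2430}{2401}.$$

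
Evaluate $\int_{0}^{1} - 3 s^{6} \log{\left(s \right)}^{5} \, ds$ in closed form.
$\frac{360}{117649}$

Begin with the known integral
$$J(a) = \int_{0}^{1} - 3 s^{a} \, ds = - \frac{3}{a + 1}.$$

Differentiating under the integral sign brings down a factor of $\ln s$:
$$\frac{dJ}{da} = \int_{0}^{1} - 3 s^{a} \log{\left(s \right)} \, ds = \frac{3}{\left(a + 1\right)^{2}}.$$

Repeating $5$ times in total — each differentiation brings down another $\ln s$ — gives
$$\frac{d^{5}J}{da^{5}} = \int_{0}^{1} - 3 s^{a} \log{\left(s \right)}^{5} \, ds = \frac{360}{\left(a + 1\right)^{6}},$$
and the integrand here is exactly the target integrand, so $I = \frac{360}{\left(a + 1\right)^{6}}$.

Setting $a = 6$:
$$I = \frac{360}{117649}.$$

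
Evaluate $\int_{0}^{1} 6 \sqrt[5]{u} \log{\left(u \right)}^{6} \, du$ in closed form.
$\frac{390625}{324}$

Start from the elementary integral
$$J(a) = \int_{0}^{1} 6 u^{a} \, du = \frac{6}{a + 1}.$$

Differentiating under the integral sign brings down a factor of $\ln u$:
$$\frac{dJ}{da} = \int_{0}^{1} 6 u^{a} \log{\left(u \right)} \, du = - \frac{6}{\left(a + 1\right)^{2}}.$$

Repeating $6$ times in total — each differentiation brings down another $\ln u$ — gives
$$\frac{d^{6}J}{da^{6}} = \int_{0}^{1} 6 u^{a} \log{\left(u \right)}^{6} \, du = \frac{4320}{\left(a + 1\right)^{7}},$$
and the integrand here is exactly the target integrand, so $I = \frac{4320}{\left(a + 1\right)^{7}}$.

Setting $a = \frac{1}{5}$:
$$I = \frac{390625}{324}.$$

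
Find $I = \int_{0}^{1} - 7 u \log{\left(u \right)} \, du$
$\frac{7}{4}$

Begin with the known integral
$$J(a) = \int_{0}^{1} - 7 u^{a} \, du = - \frac{7}{a + 1}.$$

Differentiating under the integral sign brings down a factor of $\ln u$:
$$\frac{dJ}{da} = \int_{0}^{1} - 7 u^{a} \log{\left(u \right)} \, du = \frac{7}{\left(a + 1\right)^{2}}.$$

The integral on the left is $I$, so $I = \frac{7}{\left(a + 1\right)^{2}}$.

Setting $a = 1$:
$$I = \frac{7}{4}.$$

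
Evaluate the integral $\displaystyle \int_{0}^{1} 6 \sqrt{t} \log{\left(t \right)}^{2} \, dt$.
$\frac{32}{9}$

Start from the elementary integral
$$J(a) = \int_{0}^{1} 6 t^{a} \, dt = \frac{6}{a + 1}.$$

Differentiating under the integral sign brings down a factor of $\ln t$:
$$\frac{dJ}{da} = \int_{0}^{1} 6 t^{a} \log{\left(t \right)} \, dt = - \frac{6}{\left(a + 1\right)^{2}}.$$

Repeating twice in total — each differentiation brings down another $\ln t$ — gives
$$\frac{d^{2}J}{da^{2}} = \int_{0}^{1} 6 t^{a} \log{\left(t \right)}^{2} \, dt = \frac{12}{\left(a + 1\right)^{3}},$$
and the integrand here is exactly the target integrand, so $I = \frac{12}{\left(a + 1\right)^{3}}$.

Setting $a = \frac{1}{2}$:
$$I = \frac{32}{9}.$$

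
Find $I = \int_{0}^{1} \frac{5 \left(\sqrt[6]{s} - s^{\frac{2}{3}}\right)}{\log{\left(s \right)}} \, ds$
$- \log{\left(\frac{100000}{16807} \right)}$

Introduce a parameter $a$ in the exponent: let $I(a) = \int_{0}^{1} \frac{5 \left(\sqrt[6]{s} - s^{a}\right)}{\log{\left(s \right)}} \, ds$.

Since $\dfrac{\partial}{\partial a}\,s^{a} = s^{a} \ln s$, the $\ln s$ in the denominator cancels and
$$\frac{dI}{da} = \int_{0}^{1} -5 s^{a} \, ds = -5 \left[\frac{s^{a+1}}{a+1}\right]_0^1 = - \frac{5}{a + 1}.$$

Integrating with respect to $a$ gives $I(a) = - \log{\left(\frac{7776 \left(a + 1\right)^{5}}{16807} \right)} + C$.

At $a = \frac{1}{6}$ the integrand is identically $0$, so $I(\frac{1}{6}) = 0$. The closed form gives $0$, hence $C = 0$.

Setting $a = \frac{2}{3}$:
$$I = - \log{\left(\frac{100000}{16807} \right)}.$$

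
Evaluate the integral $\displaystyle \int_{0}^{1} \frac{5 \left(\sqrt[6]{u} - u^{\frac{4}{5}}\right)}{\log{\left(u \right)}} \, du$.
$\log{\left(\frac{52521875}{459165024} \right)}$

Replace the exponent $\frac{1}{6}$ by a parameter $a$: let $I(a) = \int_{0}^{1} \frac{5 \left(- u^{\frac{4}{5}} + u^{a}\right)}{\log{\left(u \right)}} \, du$.

Since $\dfrac{\partial}{\partial a}\,u^{a} = u^{a} \ln u$, the $\ln u$ in the denominator cancels and
$$\frac{dI}{da} = \int_{0}^{1} 5 u^{a} \, du = 5 \left[\frac{u^{a+1}}{a+1}\right]_0^1 = \frac{5}{a + 1}.$$

Integrating with respect to $a$ gives $I(a) = \log{\left(\frac{3125 \left(a + 1\right)^{5}}{59049} \right)} + C$.

At $a = \frac{4}{5}$ the integrand is identically $0$, so $I(\frac{4}{5}) = 0$. The closed form gives $0$, hence $C = 0$.

Setting $a = \frac{1}{6}$:
$$I = \log{\left(\frac{52521875}{459165024} \right)}.$$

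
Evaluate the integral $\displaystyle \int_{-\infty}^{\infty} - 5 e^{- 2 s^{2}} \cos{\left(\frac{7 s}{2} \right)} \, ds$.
$- \frac{5 \sqrt{2} \sqrt{\pi}}{2 e^{\frac{49}{32}}}$

Define $I(b) = \int_{-\infty}^{\infty} - 5 e^{- 2 s^{2}} \cos{\left(b s \right)} \, ds$.

Differentiating under the integral sign,
$$I'(b) = \int_{-\infty}^{\infty} 5 s e^{- 2 s^{2}} \sin{\left(b s \right)} \, ds.$$

Integrate $\int_{-\infty}^{\infty} s \sin(b s)\, e^{- 2 s^{2}}\, ds$ by parts with $u = \sin(b s)$ and $dv = s\, e^{- 2 s^{2}}\, ds$, giving $v = - \frac{e^{- 2 s^{2}}}{4}$. The boundary term vanishes and
$$\int_{-\infty}^{\infty} s \sin(b s)\, e^{- 2 s^{2}}\, ds = \frac{b}{4} \int_{-\infty}^{\infty} \cos(b s)\, e^{- 2 s^{2}}\, ds,$$
so $I'(b) = - \frac{b}{4}\, I(b)$.

This is a separable first-order ODE; solving with the initial condition $I(0) = \int_{-\infty}^{\infty} - 5 e^{- 2 s^{2}}\,ds = - \frac{5 \sqrt{2} \sqrt{\pi}}{2}$ gives
$$I(b) = - \frac{5 \sqrt{2} \sqrt{\pi} e^{- \frac{b^{2}}{8}}}{2}.$$

Setting $b = \frac{7}{2}$:
$$I = - \frac{5 \sqrt{2} \sqrt{\pi}}{2 e^{\frac{49}{32}}}.$$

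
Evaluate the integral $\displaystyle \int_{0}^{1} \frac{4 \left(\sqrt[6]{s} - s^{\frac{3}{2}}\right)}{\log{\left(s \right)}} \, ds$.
$- \log{\left(\frac{50625}{2401} \right)}$

Introduce a parameter $a$ in the exponent: let $I(a) = \int_{0}^{1} \frac{4 \left(\sqrt[6]{s} - s^{a}\right)}{\log{\left(s \right)}} \, ds$.

Since $\dfrac{\partial}{\partial a}\,s^{a} = s^{a} \ln s$, the $\ln s$ in the denominator cancels and
$$\frac{dI}{da} = \int_{0}^{1} -4 s^{a} \, ds = -4 \left[\frac{s^{a+1}}{a+1}\right]_0^1 = - \frac{4}{a + 1}.$$

Integrating with respect to $a$ gives $I(a) = - \log{\left(\frac{1296 \left(a + 1\right)^{4}}{2401} \right)} + C$.

At $a = \frac{1}{6}$ the integrand is identically $0$, so $I(\frac{1}{6}) = 0$. The closed form gives $0$, hence $C = 0$.

Setting $a = \frac{3}{2}$:
$$I = - \log{\left(\frac{50625}{2401} \right)}.$$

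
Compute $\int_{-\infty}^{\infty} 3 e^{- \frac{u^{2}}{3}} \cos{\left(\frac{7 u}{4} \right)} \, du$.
$\frac{3 \sqrt{3} \sqrt{\pi}}{e^{\frac{147}{64}}}$

Treat the cosine frequency as a parameter and define $I(b) = \int_{-\infty}^{\infty} 3 e^{- \frac{u^{2}}{3}} \cos{\left(b u \right)} \, du$.

Differentiating under the integral sign,
$$I'(b) = \int_{-\infty}^{\infty} - 3 u e^{- \frac{u^{2}}{3}} \sin{\left(b u \right)} \, du.$$

Integrate $\int_{-\infty}^{\infty} u \sin(b u)\, e^{- \frac{u^{2}}{3}}\, du$ by parts with $w = \sin(b u)$ and $dv = u\, e^{- \frac{u^{2}}{3}}\, du$, giving $v = - \frac{3 e^{- \frac{u^{2}}{3}}}{2}$. The boundary term vanishes and
$$\int_{-\infty}^{\infty} u \sin(b u)\, e^{- \frac{u^{2}}{3}}\, du = \frac{3 b}{2} \int_{-\infty}^{\infty} \cos(b u)\, e^{- \frac{u^{2}}{3}}\, du,$$
so $I'(b) = - \frac{3 b}{2}\, I(b)$.

This is a separable first-order ODE; solving with the initial condition $I(0) = \int_{-\infty}^{\infty} 3 e^{- \frac{u^{2}}{3}}\,du = 3 \sqrt{3} \sqrt{\pi}$ gives
$$I(b) = 3 \sqrt{3} \sqrt{\pi} e^{- \frac{3 b^{2}}{4}}.$$

Setting $b = \frac{7}{4}$:
$$I = \frac{3 \sqrt{3} \sqrt{\pi}}{e^{\frac{147}{64}}}.$$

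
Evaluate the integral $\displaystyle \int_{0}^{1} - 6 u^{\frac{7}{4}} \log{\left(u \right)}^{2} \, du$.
$- \frac{768}{1331}$

Consider the simpler parametrised integral
$$J(a) = \int_{0}^{1} - 6 u^{a} \, du = - \frac{6}{a + 1}.$$

Differentiating under the integral sign brings down a factor of $\ln u$:
$$\frac{dJ}{da} = \int_{0}^{1} - 6 u^{a} \log{\left(u \right)} \, du = \frac{6}{\left(a + 1\right)^{2}}.$$

Repeating twice in total — each differentiation brings down another $\ln u$ — gives
$$\frac{d^{2}J}{da^{2}} = \int_{0}^{1} - 6 u^{a} \log{\left(u \right)}^{2} \, du = - \frac{12}{\left(a + 1\right)^{3}},$$
and the integrand here is exactly the target integrand, so $I = - \frac{12}{\left(a + 1\right)^{3}}$.

Setting $a = \frac{7}{4}$:
$$I = - \frac{768}{1331}.$$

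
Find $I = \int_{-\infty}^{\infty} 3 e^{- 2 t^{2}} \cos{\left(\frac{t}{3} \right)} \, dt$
$\frac{3 \sqrt{2} \sqrt{\pi}}{2 e^{\frac{1}{72}}}$

Define $I(b) = \int_{-\infty}^{\infty} 3 e^{- 2 t^{2}} \cos{\left(b t \right)} \, dt$.

Differentiating under the integral sign,
$$I'(b) = \int_{-\infty}^{\infty} - 3 t e^{- 2 t^{2}} \sin{\left(b t \right)} \, dt.$$

Integrate $\int_{-\infty}^{\infty} t \sin(b t)\, e^{- 2 t^{2}}\, dt$ by parts with $u = \sin(b t)$ and $dv = t\, e^{- 2 t^{2}}\, dt$, giving $v = - \frac{e^{- 2 t^{2}}}{4}$. The boundary term vanishes and
$$\int_{-\infty}^{\infty} t \sin(b t)\, e^{- 2 t^{2}}\, dt = \frac{b}{4} \int_{-\infty}^{\infty} \cos(b t)\, e^{- 2 t^{2}}\, dt,$$
so $I'(b) = - \frac{b}{4}\, I(b)$.

This is a separable first-order ODE; solving with the initial condition $I(0) = \int_{-\infty}^{\infty} 3 e^{- 2 t^{2}}\,dt = \frac{3 \sqrt{2} \sqrt{\pi}}{2}$ gives
$$I(b) = \frac{3 \sqrt{2} \sqrt{\pi} e^{- \frac{b^{2}}{8}}}{2}.$$

Setting $b = \frac{1}{3}$:
$$I = \frac{3 \sqrt{2} \sqrt{\pi}}{2 e^{\frac{1}{72}}}.$$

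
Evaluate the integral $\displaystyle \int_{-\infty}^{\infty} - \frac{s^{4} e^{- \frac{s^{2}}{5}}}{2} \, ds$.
$- \frac{75 \sqrt{5} \sqrt{\pi}}{8}$

Start from the elementary integral
$$J(a) = \int_{-\infty}^{\infty} - \frac{e^{- a s^{2}}}{2} \, ds = - \frac{\sqrt{\pi}}{2 \sqrt{a}}.$$

Differentiating under the integral sign brings down a factor of $(-s^2)$:
$$\frac{dJ}{da} = \int_{-\infty}^{\infty} \frac{s^{2} e^{- a s^{2}}}{2} \, ds = \frac{\sqrt{\pi}}{4 a^{\frac{3}{2}}}.$$

Repeating twice in total — each differentiation brings down another $(-s^2)$ — gives
$$\frac{d^{2}J}{da^{2}} = \int_{-\infty}^{\infty} - \frac{s^{4} e^{- a s^{2}}}{2} \, ds = - \frac{3 \sqrt{\pi}}{8 a^{\frac{5}{2}}},$$
and the integrand here is exactly the target integrand, so $I = - \frac{3 \sqrt{\pi}}{8 a^{\frac{5}{2}}}$.

Setting $a = \frac{1}{5}$:
$$I = - \frac{75 \sqrt{5} \sqrt{\pi}}{8}.$$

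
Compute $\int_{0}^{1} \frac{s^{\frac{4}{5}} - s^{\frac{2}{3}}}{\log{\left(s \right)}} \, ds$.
$\log{\left(\frac{27}{25} \right)}$

Replace the exponent $\frac{4}{5}$ by a parameter $a$: let $I(a) = \int_{0}^{1} \frac{- s^{\frac{2}{3}} + s^{a}}{\log{\left(s \right)}} \, ds$.

Since $\dfrac{\partial}{\partial a}\,s^{a} = s^{a} \ln s$, the $\ln s$ in the denominator cancels and
$$\frac{dI}{da} = \int_{0}^{1} s^{a} \, ds = \left[\frac{s^{a+1}}{a+1}\right]_0^1 = \frac{1}{a + 1}.$$

Integrating with respect to $a$ gives $I(a) = \log{\left(\frac{3 a}{5} + \frac{3}{5} \right)} + C$.

At $a = \frac{2}{3}$ the integrand is identically $0$, so $I(\frac{2}{3}) = 0$. The closed form gives $0$, hence $C = 0$.

Setting $a = \frac{4}{5}$:
$$I = \log{\left(\frac{27}{25} \right)}.$$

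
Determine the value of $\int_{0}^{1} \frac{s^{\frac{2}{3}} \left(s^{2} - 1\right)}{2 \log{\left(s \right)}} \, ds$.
$- \frac{\log{\left(5 \right)}}{2} + \frac{\log{\left(11 \right)}}{2}$

Introduce a parameter $a$ in the exponent: let $I(a) = \int_{0}^{1} \frac{s^{\frac{8}{3}} - s^{a}}{2 \log{\left(s \right)}} \, ds$.

Since $\dfrac{\partial}{\partial a}\,s^{a} = s^{a} \ln s$, the $\ln s$ in the denominator cancels and
$$\frac{dI}{da} = \int_{0}^{1} - \frac{1}{2} s^{a} \, ds = - \frac{1}{2} \left[\frac{s^{a+1}}{a+1}\right]_0^1 = - \frac{1}{2 a + 2}.$$

Integrating with respect to $a$ gives $I(a) = - \frac{\log{\left(a + 1 \right)}}{2} - \frac{\log{\left(3 \right)}}{2} + \frac{\log{\left(11 \right)}}{2} + C$.

At $a = \frac{8}{3}$ the integrand is identically $0$, so $I(\frac{8}{3}) = 0$. The closed form gives $0$, hence $C = 0$.

Setting $a = \frac{2}{3}$:
$$I = - \frac{\log{\left(5 \right)}}{2} + \frac{\log{\left(11 \right)}}{2}.$$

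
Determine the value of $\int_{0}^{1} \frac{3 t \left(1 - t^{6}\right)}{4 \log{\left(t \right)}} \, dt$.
$- \frac{3 \log{\left(2 \right)}}{2}$

Consider the one-parameter family: let $I(a) = \int_{0}^{1} \frac{3 \left(- t^{7} + t^{a}\right)}{4 \log{\left(t \right)}} \, dt$.

Since $\dfrac{\partial}{\partial a}\,t^{a} = t^{a} \ln t$, the $\ln t$ in the denominator cancels and
$$\frac{dI}{da} = \int_{0}^{1} \frac{3}{4} t^{a} \, dt = \frac{3}{4} \left[\frac{t^{a+1}}{a+1}\right]_0^1 = \frac{3}{4 \left(a + 1\right)}.$$

Integrating with respect to $a$ gives $I(a) = \frac{3 \log{\left(a + 1 \right)}}{4} - \frac{9 \log{\left(2 \right)}}{4} + C$.

At $a = 7$ the integrand is identically $0$, so $I(7) = 0$. The closed form gives $0$, hence $C = 0$.

Setting $a = 1$:
$$I = - \frac{3 \log{\left(2 \right)}}{2}.$$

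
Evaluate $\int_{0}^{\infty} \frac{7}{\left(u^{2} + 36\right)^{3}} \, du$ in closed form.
$\frac{7 \pi}{41472}$

Recall the elementary integral
$$J(a) = \int_{0}^{\infty} \frac{7}{a^{2} + u^{2}} \, du = \frac{7 \pi}{2 a}.$$

Differentiating under the integral sign with respect to $a$,
$$\frac{dJ}{da} = \int_{0}^{\infty} - \frac{14 a}{\left(a^{2} + u^{2}\right)^{2}} \, du = - \frac{7 \pi}{2 a^{2}},$$
so $\int_{0}^{\infty} \frac{7}{\left(a^{2} + u^{2}\right)^{2}} \, du = \frac{7 \pi}{4 a^{3}}$.

Repeating — each differentiation of $1/(u^2+a^2)^j$ produces $-2ja/(u^2+a^2)^{j+1}$ — and dividing through by $-2ja$ at each step yields, after $2$ differentiations in total,
$$\int_{0}^{\infty} \frac{7}{\left(a^{2} + u^{2}\right)^{3}} \, du = \frac{21 \pi}{16 a^{5}}.$$

Setting $a = 6$:
$$I = \frac{7 \pi}{41472}.$$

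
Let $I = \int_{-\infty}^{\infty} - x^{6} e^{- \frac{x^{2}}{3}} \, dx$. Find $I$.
$- \frac{405 \sqrt{3} \sqrt{\pi}}{8}$

Begin with the known integral
$$J(a) = \int_{-\infty}^{\infty} - e^{- a x^{2}} \, dx = - \frac{\sqrt{\pi}}{\sqrt{a}}.$$

Differentiating under the integral sign brings down a factor of $(-x^2)$:
$$\frac{dJ}{da} = \int_{-\infty}^{\infty} x^{2} e^{- a x^{2}} \, dx = \frac{\sqrt{\pi}}{2 a^{\frac{3}{2}}}.$$

Repeating $3$ times in total — each differentiation brings down another $(-x^2)$ — gives
$$\frac{d^{3}J}{da^{3}} = \int_{-\infty}^{\infty} x^{6} e^{- a x^{2}} \, dx = \frac{15 \sqrt{\pi}}{8 a^{\frac{7}{2}}},$$
and the integrand here is $(-1)^{3}$ times the target integrand, so $I = (-1)^{3}\,\frac{d^{3}J}{da^{3}} = - \frac{15 \sqrt{\pi}}{8 a^{\frac{7}{2}}}$.

Setting $a = \frac{1}{3}$:
$$I = - \frac{405 \sqrt{3} \sqrt{\pi}}{8}.$$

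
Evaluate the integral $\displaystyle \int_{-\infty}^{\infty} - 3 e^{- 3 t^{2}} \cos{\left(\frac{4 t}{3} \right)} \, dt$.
$- \frac{\sqrt{3} \sqrt{\pi}}{e^{\frac{4}{27}}}$

Treat the cosine frequency as a parameter and define $I(b) = \int_{-\infty}^{\infty} - 3 e^{- 3 t^{2}} \cos{\left(b t \right)} \, dt$.

Differentiating under the integral sign,
$$I'(b) = \int_{-\infty}^{\infty} 3 t e^{- 3 t^{2}} \sin{\left(b t \right)} \, dt.$$

Integrate $\int_{-\infty}^{\infty} t \sin(b t)\, e^{- 3 t^{2}}\, dt$ by parts with $u = \sin(b t)$ and $dv = t\, e^{- 3 t^{2}}\, dt$, giving $v = - \frac{e^{- 3 t^{2}}}{6}$. The boundary term vanishes and
$$\int_{-\infty}^{\infty} t \sin(b t)\, e^{- 3 t^{2}}\, dt = \frac{b}{6} \int_{-\infty}^{\infty} \cos(b t)\, e^{- 3 t^{2}}\, dt,$$
so $I'(b) = - \frac{b}{6}\, I(b)$.

This is a separable first-order ODE; solving with the initial condition $I(0) = \int_{-\infty}^{\infty} - 3 e^{- 3 t^{2}}\,dt = - \sqrt{3} \sqrt{\pi}$ gives
$$I(b) = - \sqrt{3} \sqrt{\pi} e^{- \frac{b^{2}}{12}}.$$

Setting $b = \frac{4}{3}$:
$$I = - \frac{\sqrt{3} \sqrt{\pi}}{e^{\frac{4}{27}}}.$$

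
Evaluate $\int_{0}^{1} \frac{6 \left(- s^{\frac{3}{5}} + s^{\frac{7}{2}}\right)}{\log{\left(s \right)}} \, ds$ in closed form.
$\log{\left(\frac{8303765625}{16777216} \right)}$

Introduce a parameter $a$ in the exponent: let $I(a) = \int_{0}^{1} \frac{6 \left(- s^{\frac{3}{5}} + s^{a}\right)}{\log{\left(s \right)}} \, ds$.

Since $\dfrac{\partial}{\partial a}\,s^{a} = s^{a} \ln s$, the $\ln s$ in the denominator cancels and
$$\frac{dI}{da} = \int_{0}^{1} 6 s^{a} \, ds = 6 \left[\frac{s^{a+1}}{a+1}\right]_0^1 = \frac{6}{a + 1}.$$

Integrating with respect to $a$ gives $I(a) = \log{\left(\frac{15625 \left(a + 1\right)^{6}}{262144} \right)} + C$.

At $a = \frac{3}{5}$ the integrand is identically $0$, so $I(\frac{3}{5}) = 0$. The closed form gives $0$, hence $C = 0$.

Setting $a = \frac{7}{2}$:
$$I = \log{\left(\frac{8303765625}{16777216} \right)}.$$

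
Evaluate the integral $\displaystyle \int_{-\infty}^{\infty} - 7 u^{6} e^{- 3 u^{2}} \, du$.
$- \frac{35 \sqrt{3} \sqrt{\pi}}{216}$

Start from the elementary integral
$$J(a) = \int_{-\infty}^{\infty} - 7 e^{- a u^{2}} \, du = - \frac{7 \sqrt{\pi}}{\sqrt{a}}.$$

Differentiating under the integral sign brings down a factor of $(-u^2)$:
$$\frac{dJ}{da} = \int_{-\infty}^{\infty} 7 u^{2} e^{- a u^{2}} \, du = \frac{7 \sqrt{\pi}}{2 a^{\frac{3}{2}}}.$$

Repeating $3$ times in total — each differentiation brings down another $(-u^2)$ — gives
$$\frac{d^{3}J}{da^{3}} = \int_{-\infty}^{\infty} 7 u^{6} e^{- a u^{2}} \, du = \frac{105 \sqrt{\pi}}{8 a^{\frac{7}{2}}},$$
and the integrand here is $(-1)^{3}$ times the target integrand, so $I = (-1)^{3}\,\frac{d^{3}J}{da^{3}} = - \frac{105 \sqrt{\pi}}{8 a^{\frac{7}{2}}}$.

Setting $a = 3$:
$$I = - \frac{35 \sqrt{3} \sqrt{\pi}}{216}.$$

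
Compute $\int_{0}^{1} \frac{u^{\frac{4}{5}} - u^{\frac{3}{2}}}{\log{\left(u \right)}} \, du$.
$- \log{\left(\frac{25}{18} \right)}$

Replace the exponent $\frac{3}{2}$ by a parameter $a$: let $I(a) = \int_{0}^{1} \frac{u^{\frac{4}{5}} - u^{a}}{\log{\left(u \right)}} \, du$.

Since $\dfrac{\partial}{\partial a}\,u^{a} = u^{a} \ln u$, the $\ln u$ in the denominator cancels and
$$\frac{dI}{da} = \int_{0}^{1} -1 u^{a} \, du = -1 \left[\frac{u^{a+1}}{a+1}\right]_0^1 = - \frac{1}{a + 1}.$$

Integrating with respect to $a$ gives $I(a) = - \log{\left(\frac{5 a}{9} + \frac{5}{9} \right)} + C$.

At $a = \frac{4}{5}$ the integrand is identically $0$, so $I(\frac{4}{5}) = 0$. The closed form gives $0$, hence $C = 0$.

Setting $a = \frac{3}{2}$:
$$I = - \log{\left(\frac{25}{18} \right)}.$$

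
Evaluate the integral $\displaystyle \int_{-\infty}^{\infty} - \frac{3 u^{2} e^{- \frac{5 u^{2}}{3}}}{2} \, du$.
$- \frac{9 \sqrt{15} \sqrt{\pi}}{100}$

Consider the simpler parametrised integral
$$J(a) = \int_{-\infty}^{\infty} - \frac{3 e^{- a u^{2}}}{2} \, du = - \frac{3 \sqrt{\pi}}{2 \sqrt{a}}.$$

Differentiating under the integral sign brings down a factor of $(-u^2)$:
$$\frac{dJ}{da} = \int_{-\infty}^{\infty} \frac{3 u^{2} e^{- a u^{2}}}{2} \, du = \frac{3 \sqrt{\pi}}{4 a^{\frac{3}{2}}}.$$

The integral on the left is $-I$, so $I = - \frac{3 \sqrt{\pi}}{4 a^{\frac{3}{2}}}$.

Setting $a = \frac{5}{3}$:
$$I = - \frac{9 \sqrt{15} \sqrt{\pi}}{100}.$$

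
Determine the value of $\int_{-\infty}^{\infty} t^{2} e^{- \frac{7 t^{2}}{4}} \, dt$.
$\frac{4 \sqrt{7} \sqrt{\pi}}{49}$

Begin with the known integral
$$J(a) = \int_{-\infty}^{\infty} e^{- a t^{2}} \, dt = \frac{\sqrt{\pi}}{\sqrt{a}}.$$

Differentiating under the integral sign brings down a factor of $(-t^2)$:
$$\frac{dJ}{da} = \int_{-\infty}^{\infty} - t^{2} e^{- a t^{2}} \, dt = - \frac{\sqrt{\pi}}{2 a^{\frac{3}{2}}}.$$

The integral on the left is $-I$, so $I = \frac{\sqrt{\pi}}{2 a^{\frac{3}{2}}}$.

Setting $a = \frac{7}{4}$:
$$I = \frac{4 \sqrt{7} \sqrt{\pi}}{49}.$$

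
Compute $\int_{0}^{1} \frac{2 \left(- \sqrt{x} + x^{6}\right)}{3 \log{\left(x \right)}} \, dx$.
$\log{\left(\frac{14^{\frac{2}{3}} \sqrt[3]{3}}{3} \right)}$

Introduce a parameter $a$ in the exponent: let $I(a) = \int_{0}^{1} \frac{2 \left(x^{6} - x^{a}\right)}{3 \log{\left(x \right)}} \, dx$.

Since $\dfrac{\partial}{\partial a}\,x^{a} = x^{a} \ln x$, the $\ln x$ in the denominator cancels and
$$\frac{dI}{da} = \int_{0}^{1} - \frac{2}{3} x^{a} \, dx = - \frac{2}{3} \left[\frac{x^{a+1}}{a+1}\right]_0^1 = - \frac{2}{3 a + 3}.$$

Integrating with respect to $a$ gives $I(a) = - \frac{2 \log{\left(a + 1 \right)}}{3} + \frac{2 \log{\left(7 \right)}}{3} + C$.

At $a = 6$ the integrand is identically $0$, so $I(6) = 0$. The closed form gives $0$, hence $C = 0$.

Setting $a = \frac{1}{2}$:
$$I = \log{\left(\frac{14^{\frac{2}{3}} \sqrt[3]{3}}{3} \right)}.$$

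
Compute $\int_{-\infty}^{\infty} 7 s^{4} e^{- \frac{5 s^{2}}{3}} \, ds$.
$\frac{189 \sqrt{15} \sqrt{\pi}}{500}$

Begin with the known integral
$$J(a) = \int_{-\infty}^{\infty} 7 e^{- a s^{2}} \, ds = \frac{7 \sqrt{\pi}}{\sqrt{a}}.$$

Differentiating under the integral sign brings down a factor of $(-s^2)$:
$$\frac{dJ}{da} = \int_{-\infty}^{\infty} - 7 s^{2} e^{- a s^{2}} \, ds = - \frac{7 \sqrt{\pi}}{2 a^{\frac{3}{2}}}.$$

Repeating twice in total — each differentiation brings down another $(-s^2)$ — gives
$$\frac{d^{2}J}{da^{2}} = \int_{-\infty}^{\infty} 7 s^{4} e^{- a s^{2}} \, ds = \frac{21 \sqrt{\pi}}{4 a^{\frac{5}{2}}},$$
and the integrand here is exactly the target integrand, so $I = \frac{21 \sqrt{\pi}}{4 a^{\frac{5}{2}}}$.

Setting $a = \frac{5}{3}$:
$$I = \frac{189 \sqrt{15} \sqrt{\pi}}{500}.$$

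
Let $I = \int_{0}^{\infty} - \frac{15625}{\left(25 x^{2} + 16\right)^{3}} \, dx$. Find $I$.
$- \frac{9375 \pi}{16384}$

Start from the standard arctangent integral
$$J(a) = \int_{0}^{\infty} - \frac{1}{a^{2} + x^{2}} \, dx = - \frac{\pi}{2 a}.$$

Differentiating under the integral sign with respect to $a$,
$$\frac{dJ}{da} = \int_{0}^{\infty} \frac{2 a}{\left(a^{2} + x^{2}\right)^{2}} \, dx = \frac{\pi}{2 a^{2}},$$
so $\int_{0}^{\infty} - \frac{1}{\left(a^{2} + x^{2}\right)^{2}} \, dx = - \frac{\pi}{4 a^{3}}$.

Repeating — each differentiation of $1/(x^2+a^2)^j$ produces $-2ja/(x^2+a^2)^{j+1}$ — and dividing through by $-2ja$ at each step yields, after $2$ differentiations in total,
$$\int_{0}^{\infty} - \frac{1}{\left(a^{2} + x^{2}\right)^{3}} \, dx = - \frac{3 \pi}{16 a^{5}}.$$

Setting $a = \frac{4}{5}$:
$$I = - \frac{9375 \pi}{16384}.$$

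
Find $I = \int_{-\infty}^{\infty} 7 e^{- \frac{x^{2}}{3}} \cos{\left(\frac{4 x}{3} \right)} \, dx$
$\frac{7 \sqrt{3} \sqrt{\pi}}{e^{\frac{4}{3}}}$

Treat the cosine frequency as a parameter and define $I(b) = \int_{-\infty}^{\infty} 7 e^{- \frac{x^{2}}{3}} \cos{\left(b x \right)} \, dx$.

Differentiating under the integral sign,
$$I'(b) = \int_{-\infty}^{\infty} - 7 x e^{- \frac{x^{2}}{3}} \sin{\left(b x \right)} \, dx.$$

Integrate $\int_{-\infty}^{\infty} x \sin(b x)\, e^{- \frac{x^{2}}{3}}\, dx$ by parts with $u = \sin(b x)$ and $dv = x\, e^{- \frac{x^{2}}{3}}\, dx$, giving $v = - \frac{3 e^{- \frac{x^{2}}{3}}}{2}$. The boundary term vanishes and
$$\int_{-\infty}^{\infty} x \sin(b x)\, e^{- \frac{x^{2}}{3}}\, dx = \frac{3 b}{2} \int_{-\infty}^{\infty} \cos(b x)\, e^{- \frac{x^{2}}{3}}\, dx,$$
so $I'(b) = - \frac{3 b}{2}\, I(b)$.

This is a separable first-order ODE; solving with the initial condition $I(0) = \int_{-\infty}^{\infty} 7 e^{- \frac{x^{2}}{3}}\,dx = 7 \sqrt{3} \sqrt{\pi}$ gives
$$I(b) = 7 \sqrt{3} \sqrt{\pi} e^{- \frac{3 b^{2}}{4}}.$$

Setting $b = \frac{4}{3}$:
$$I = \frac{7 \sqrt{3} \sqrt{\pi}}{e^{\frac{4}{3}}}.$$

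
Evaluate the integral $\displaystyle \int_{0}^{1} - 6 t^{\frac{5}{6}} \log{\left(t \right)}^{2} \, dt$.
$- \frac{2592}{1331}$

Consider the simpler parametrised integral
$$J(a) = \int_{0}^{1} - 6 t^{a} \, dt = - \frac{6}{a + 1}.$$

Differentiating under the integral sign brings down a factor of $\ln t$:
$$\frac{dJ}{da} = \int_{0}^{1} - 6 t^{a} \log{\left(t \right)} \, dt = \frac{6}{\left(a + 1\right)^{2}}.$$

Repeating twice in total — each differentiation brings down another $\ln t$ — gives
$$\frac{d^{2}J}{da^{2}} = \int_{0}^{1} - 6 t^{a} \log{\left(t \right)}^{2} \, dt = - \frac{12}{\left(a + 1\right)^{3}},$$
and the integrand here is exactly the target integrand, so $I = - \frac{12}{\left(a + 1\right)^{3}}$.

Setting $a = \frac{5}{6}$:
$$I = - \frac{2592}{1331}.$$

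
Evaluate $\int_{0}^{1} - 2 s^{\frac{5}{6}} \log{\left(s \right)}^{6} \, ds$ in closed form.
$- \frac{403107840}{19487171}$

Start from the elementary integral
$$J(a) = \int_{0}^{1} - 2 s^{a} \, ds = - \frac{2}{a + 1}.$$

Differentiating under the integral sign brings down a factor of $\ln s$:
$$\frac{dJ}{da} = \int_{0}^{1} - 2 s^{a} \log{\left(s \right)} \, ds = \frac{2}{\left(a + 1\right)^{2}}.$$

Repeating $6$ times in total — each differentiation brings down another $\ln s$ — gives
$$\frac{d^{6}J}{da^{6}} = \int_{0}^{1} - 2 s^{a} \log{\left(s \right)}^{6} \, ds = - \frac{1440}{\left(a + 1\right)^{7}},$$
and the integrand here is exactly the target integrand, so $I = - \frac{1440}{\left(a + 1\right)^{7}}$.

Setting $a = \frac{5}{6}$:
$$I = - \frac{403107840}{19487171}.$$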